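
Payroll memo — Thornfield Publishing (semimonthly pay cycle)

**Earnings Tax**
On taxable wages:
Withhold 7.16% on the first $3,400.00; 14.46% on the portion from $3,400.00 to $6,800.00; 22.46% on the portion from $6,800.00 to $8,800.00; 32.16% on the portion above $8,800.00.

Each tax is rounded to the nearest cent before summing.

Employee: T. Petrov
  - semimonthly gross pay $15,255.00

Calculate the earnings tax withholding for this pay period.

Earnings Tax: taxable = $15,255.00
  $1,184.28 + 32.16% × ($15,255.00 − $8,800.00) = $1,184.28 + 32.16% × $6,455.00 = $3,260.21

$3,260.21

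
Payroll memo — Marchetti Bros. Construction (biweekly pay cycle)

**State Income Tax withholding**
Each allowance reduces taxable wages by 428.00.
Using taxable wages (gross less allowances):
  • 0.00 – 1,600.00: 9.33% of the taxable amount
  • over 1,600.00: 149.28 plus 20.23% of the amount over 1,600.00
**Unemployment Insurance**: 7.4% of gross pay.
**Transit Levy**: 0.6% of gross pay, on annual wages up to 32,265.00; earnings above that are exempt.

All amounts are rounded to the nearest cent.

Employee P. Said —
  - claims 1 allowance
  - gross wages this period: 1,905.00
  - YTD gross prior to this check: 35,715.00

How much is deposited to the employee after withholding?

State Income Tax: taxable = 1,905.00 − 1×428.00 = 1,477.00
  9.33% × 1,477.00 = 137.80
Unemployment Insurance: 7.4% × 1,905.00 = 140.97
Transit Levy: YTD 35,715.00 ≥ cap 32,265.00 → 0.00
Total withheld: 137.80 + 140.97 + 0.00 = 278.77
Net pay: 1,905.00 − 278.77 = 1,626.23

1,626.23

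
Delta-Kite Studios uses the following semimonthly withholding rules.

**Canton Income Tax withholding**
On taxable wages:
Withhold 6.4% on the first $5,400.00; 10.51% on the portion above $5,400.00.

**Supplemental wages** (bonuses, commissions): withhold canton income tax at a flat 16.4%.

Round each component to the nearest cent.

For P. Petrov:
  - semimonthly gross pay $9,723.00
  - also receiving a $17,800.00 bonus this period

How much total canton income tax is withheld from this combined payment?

Canton Income Tax: taxable = $9,723.00
  $345.60 + 10.51% × ($9,723.00 − $5,400.00) = $345.60 + 10.51% × $4,323.00 = $799.95
Supplemental (16.4% flat on bonus): 16.4% × $17,800.00 = $2,919.20
Total canton income tax: $799.95 + $2,919.20 = $3,719.15

$3,719.15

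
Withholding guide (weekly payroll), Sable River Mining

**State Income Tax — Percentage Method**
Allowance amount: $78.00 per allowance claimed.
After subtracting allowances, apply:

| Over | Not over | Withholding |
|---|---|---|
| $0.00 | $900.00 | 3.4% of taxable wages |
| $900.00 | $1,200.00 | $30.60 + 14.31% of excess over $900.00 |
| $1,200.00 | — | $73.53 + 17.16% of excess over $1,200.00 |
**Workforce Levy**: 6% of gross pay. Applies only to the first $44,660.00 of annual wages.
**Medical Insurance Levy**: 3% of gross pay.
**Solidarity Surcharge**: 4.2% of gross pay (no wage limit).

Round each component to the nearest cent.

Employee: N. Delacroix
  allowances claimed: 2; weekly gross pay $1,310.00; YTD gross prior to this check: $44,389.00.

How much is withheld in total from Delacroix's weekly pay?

$177.53

State Income Tax: taxable = $1,310.00 − 2×$78.00 = $1,154.00
  $30.60 + 14.31% × ($1,154.00 − $900.00) = $30.60 + 14.31% × $254.00 = $66.95
Workforce Levy: cap $44,660.00 − YTD $44,389.00 = $271.00 subject; 6% × $271.00 = $16.26
Medical Insurance Levy: 3% × $1,310.00 = $39.30
Solidarity Surcharge: 4.2% × $1,310.00 = $55.02
Total: $66.95 + $16.26 + $39.30 + $55.02 = $177.53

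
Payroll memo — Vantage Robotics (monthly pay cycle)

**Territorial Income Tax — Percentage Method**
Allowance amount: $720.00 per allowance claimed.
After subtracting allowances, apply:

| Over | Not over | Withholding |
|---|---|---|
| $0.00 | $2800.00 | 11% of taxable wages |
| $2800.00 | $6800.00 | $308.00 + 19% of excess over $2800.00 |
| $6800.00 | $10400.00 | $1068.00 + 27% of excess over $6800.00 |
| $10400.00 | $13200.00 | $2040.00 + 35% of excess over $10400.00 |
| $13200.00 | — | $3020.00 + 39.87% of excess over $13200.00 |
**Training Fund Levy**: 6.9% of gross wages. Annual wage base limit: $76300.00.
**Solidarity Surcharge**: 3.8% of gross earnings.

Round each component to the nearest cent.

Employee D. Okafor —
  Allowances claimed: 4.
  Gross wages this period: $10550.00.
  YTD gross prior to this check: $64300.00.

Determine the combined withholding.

$2431.75

Territorial Income Tax: taxable = $10550.00 − 4×$720.00 = $7670.00
  $1068.00 + 27% × ($7670.00 − $6800.00) = $1068.00 + 27% × $870.00 = $1302.90
Training Fund Levy: 6.9% × $10550.00 = $727.95
Solidarity Surcharge: 3.8% × $10550.00 = $400.90
Total: $1302.90 + $727.95 + $400.90 = $2431.75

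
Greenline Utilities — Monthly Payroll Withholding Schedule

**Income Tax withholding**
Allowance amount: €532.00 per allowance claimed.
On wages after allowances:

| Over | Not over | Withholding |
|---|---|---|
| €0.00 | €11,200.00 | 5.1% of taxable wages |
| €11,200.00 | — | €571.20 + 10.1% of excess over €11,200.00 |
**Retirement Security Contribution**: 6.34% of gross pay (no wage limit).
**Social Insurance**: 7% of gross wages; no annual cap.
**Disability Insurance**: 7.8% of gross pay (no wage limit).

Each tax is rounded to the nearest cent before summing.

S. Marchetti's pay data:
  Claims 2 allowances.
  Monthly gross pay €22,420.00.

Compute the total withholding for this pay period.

€6,336.55

Income Tax: taxable = €22,420.00 − 2×€532.00 = €21,356.00
  €571.20 + 10.1% × (€21,356.00 − €11,200.00) = €571.20 + 10.1% × €10,156.00 = €1,596.96
Retirement Security Contribution: 6.34% × €22,420.00 = €1,421.43
Social Insurance: 7% × €22,420.00 = €1,569.40
Disability Insurance: 7.8% × €22,420.00 = €1,748.76
Total: €1,596.96 + €1,421.43 + €1,569.40 + €1,748.76 = €6,336.55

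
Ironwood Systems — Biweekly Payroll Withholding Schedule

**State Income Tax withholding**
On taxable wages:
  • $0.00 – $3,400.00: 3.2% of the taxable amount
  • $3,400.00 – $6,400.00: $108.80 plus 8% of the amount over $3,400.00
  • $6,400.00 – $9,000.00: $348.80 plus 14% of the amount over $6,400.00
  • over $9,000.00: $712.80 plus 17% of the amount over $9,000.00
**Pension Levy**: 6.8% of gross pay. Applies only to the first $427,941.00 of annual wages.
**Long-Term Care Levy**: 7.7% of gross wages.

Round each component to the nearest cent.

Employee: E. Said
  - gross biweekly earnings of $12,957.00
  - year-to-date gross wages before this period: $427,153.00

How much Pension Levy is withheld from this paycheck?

Pension Levy: cap $427,941.00 − YTD $427,153.00 = $788.00 subject; 6.8% × $788.00 = $53.58

$53.58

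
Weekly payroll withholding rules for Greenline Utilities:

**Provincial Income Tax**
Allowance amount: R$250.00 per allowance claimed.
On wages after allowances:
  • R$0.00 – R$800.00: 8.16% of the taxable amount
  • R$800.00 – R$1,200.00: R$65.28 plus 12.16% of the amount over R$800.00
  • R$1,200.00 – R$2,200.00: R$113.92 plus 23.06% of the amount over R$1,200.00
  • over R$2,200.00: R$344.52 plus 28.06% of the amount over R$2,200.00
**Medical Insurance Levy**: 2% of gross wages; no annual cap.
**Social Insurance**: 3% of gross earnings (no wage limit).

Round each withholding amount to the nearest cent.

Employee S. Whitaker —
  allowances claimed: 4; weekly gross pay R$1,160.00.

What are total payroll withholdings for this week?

R$71.06

Provincial Income Tax: taxable = R$1,160.00 − 4×R$250.00 = R$160.00
  8.16% × R$160.00 = R$13.06
Medical Insurance Levy: 2% × R$1,160.00 = R$23.20
Social Insurance: 3% × R$1,160.00 = R$34.80
Total: R$13.06 + R$23.20 + R$34.80 = R$71.06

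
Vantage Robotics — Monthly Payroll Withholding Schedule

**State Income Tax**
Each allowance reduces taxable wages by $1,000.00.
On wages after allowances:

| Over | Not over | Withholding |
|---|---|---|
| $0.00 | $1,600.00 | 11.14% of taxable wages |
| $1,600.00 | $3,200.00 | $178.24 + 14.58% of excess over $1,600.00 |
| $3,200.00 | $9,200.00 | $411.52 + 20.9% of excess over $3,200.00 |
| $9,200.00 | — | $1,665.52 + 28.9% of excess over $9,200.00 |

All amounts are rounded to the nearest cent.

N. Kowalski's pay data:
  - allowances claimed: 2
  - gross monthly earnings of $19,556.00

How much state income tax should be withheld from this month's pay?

$4,080.40

State Income Tax: taxable = $19,556.00 − 2×$1,000.00 = $17,556.00
  $1,665.52 + 28.9% × ($17,556.00 − $9,200.00) = $1,665.52 + 28.9% × $8,356.00 = $4,080.40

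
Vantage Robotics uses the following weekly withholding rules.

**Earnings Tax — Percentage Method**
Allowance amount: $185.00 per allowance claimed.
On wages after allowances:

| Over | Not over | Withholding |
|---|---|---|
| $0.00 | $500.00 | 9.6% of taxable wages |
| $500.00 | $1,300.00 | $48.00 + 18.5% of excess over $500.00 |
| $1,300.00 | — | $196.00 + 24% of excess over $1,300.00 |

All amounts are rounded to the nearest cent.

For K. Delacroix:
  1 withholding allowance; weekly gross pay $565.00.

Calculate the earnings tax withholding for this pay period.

$36.48

Earnings Tax: taxable = $565.00 − 1×$185.00 = $380.00
  9.6% × $380.00 = $36.48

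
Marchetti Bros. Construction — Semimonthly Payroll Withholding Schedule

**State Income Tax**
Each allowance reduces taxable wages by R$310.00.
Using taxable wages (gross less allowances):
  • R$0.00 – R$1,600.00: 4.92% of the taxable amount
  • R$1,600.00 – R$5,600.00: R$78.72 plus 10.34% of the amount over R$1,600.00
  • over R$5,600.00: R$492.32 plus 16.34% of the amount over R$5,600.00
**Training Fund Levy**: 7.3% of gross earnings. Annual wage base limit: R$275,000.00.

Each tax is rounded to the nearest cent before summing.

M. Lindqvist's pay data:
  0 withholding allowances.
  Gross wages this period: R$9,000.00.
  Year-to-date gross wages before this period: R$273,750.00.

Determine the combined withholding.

R$1,139.13

State Income Tax: taxable = R$9,000.00
  R$492.32 + 16.34% × (R$9,000.00 − R$5,600.00) = R$492.32 + 16.34% × R$3,400.00 = R$1,047.88
Training Fund Levy: cap R$275,000.00 − YTD R$273,750.00 = R$1,250.00 subject; 7.3% × R$1,250.00 = R$91.25
Total: R$1,047.88 + R$91.25 = R$1,139.13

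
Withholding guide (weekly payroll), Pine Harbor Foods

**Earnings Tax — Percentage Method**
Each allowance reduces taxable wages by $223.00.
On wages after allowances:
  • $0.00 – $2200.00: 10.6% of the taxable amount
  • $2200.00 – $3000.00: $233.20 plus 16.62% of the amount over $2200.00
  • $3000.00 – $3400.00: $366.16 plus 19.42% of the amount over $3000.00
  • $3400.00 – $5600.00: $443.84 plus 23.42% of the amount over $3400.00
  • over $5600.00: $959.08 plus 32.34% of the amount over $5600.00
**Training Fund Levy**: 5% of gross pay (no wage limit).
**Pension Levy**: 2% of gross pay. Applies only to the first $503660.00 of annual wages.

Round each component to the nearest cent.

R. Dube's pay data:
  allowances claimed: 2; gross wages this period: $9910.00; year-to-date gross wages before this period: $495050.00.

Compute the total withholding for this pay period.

$2876.40

Earnings Tax: taxable = $9910.00 − 2×$223.00 = $9464.00
  $959.08 + 32.34% × ($9464.00 − $5600.00) = $959.08 + 32.34% × $3864.00 = $2208.70
Training Fund Levy: 5% × $9910.00 = $495.50
Pension Levy: cap $503660.00 − YTD $495050.00 = $8610.00 subject; 2% × $8610.00 = $172.20
Total: $2208.70 + $495.50 + $172.20 = $2876.40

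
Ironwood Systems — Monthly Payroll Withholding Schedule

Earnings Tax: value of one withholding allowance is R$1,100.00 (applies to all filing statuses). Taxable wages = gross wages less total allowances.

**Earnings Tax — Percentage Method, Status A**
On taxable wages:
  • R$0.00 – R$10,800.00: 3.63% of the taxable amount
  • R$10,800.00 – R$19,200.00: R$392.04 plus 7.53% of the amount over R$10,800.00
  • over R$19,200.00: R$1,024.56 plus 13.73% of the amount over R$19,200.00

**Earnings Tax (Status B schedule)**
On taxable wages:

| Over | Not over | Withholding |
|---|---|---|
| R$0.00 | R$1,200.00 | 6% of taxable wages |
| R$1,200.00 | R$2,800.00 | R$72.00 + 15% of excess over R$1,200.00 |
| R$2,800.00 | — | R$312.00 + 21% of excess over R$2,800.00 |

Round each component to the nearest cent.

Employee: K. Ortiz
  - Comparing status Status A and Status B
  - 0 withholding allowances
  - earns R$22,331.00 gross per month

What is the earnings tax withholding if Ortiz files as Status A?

R$1,454.45

Earnings Tax (Status A): taxable = R$22,331.00
  R$1,024.56 + 13.73% × (R$22,331.00 − R$19,200.00) = R$1,024.56 + 13.73% × R$3,131.00 = R$1,454.45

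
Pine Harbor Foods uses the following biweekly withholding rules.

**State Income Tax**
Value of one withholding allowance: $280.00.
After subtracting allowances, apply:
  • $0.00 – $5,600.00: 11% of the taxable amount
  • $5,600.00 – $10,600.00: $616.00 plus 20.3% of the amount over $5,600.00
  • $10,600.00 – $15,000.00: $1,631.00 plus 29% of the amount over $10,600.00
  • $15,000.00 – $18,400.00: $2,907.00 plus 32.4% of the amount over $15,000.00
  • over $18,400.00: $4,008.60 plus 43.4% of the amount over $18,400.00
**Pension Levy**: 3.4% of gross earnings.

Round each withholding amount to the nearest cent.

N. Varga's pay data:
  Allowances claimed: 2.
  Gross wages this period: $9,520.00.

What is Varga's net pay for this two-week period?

State Income Tax: taxable = $9,520.00 − 2×$280.00 = $8,960.00
  $616.00 + 20.3% × ($8,960.00 − $5,600.00) = $616.00 + 20.3% × $3,360.00 = $1,298.08
Pension Levy: 3.4% × $9,520.00 = $323.68
Total withheld: $1,298.08 + $323.68 = $1,621.76
Net pay: $9,520.00 − $1,621.76 = $7,898.24

$7,898.24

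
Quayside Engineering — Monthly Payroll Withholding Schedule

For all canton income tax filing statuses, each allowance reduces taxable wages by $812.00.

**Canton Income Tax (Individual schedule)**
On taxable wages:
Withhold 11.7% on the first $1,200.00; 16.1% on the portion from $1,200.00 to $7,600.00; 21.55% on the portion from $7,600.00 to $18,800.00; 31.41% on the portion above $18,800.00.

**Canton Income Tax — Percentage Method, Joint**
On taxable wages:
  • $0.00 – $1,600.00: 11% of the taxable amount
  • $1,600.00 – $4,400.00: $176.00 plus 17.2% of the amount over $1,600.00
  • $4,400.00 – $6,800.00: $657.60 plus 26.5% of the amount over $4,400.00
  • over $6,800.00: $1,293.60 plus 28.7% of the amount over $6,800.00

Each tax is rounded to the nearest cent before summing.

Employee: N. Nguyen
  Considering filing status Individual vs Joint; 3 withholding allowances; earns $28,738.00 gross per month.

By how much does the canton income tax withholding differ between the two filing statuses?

$949.89

Canton Income Tax (Individual): taxable = $28,738.00 − 3×$812.00 = $26,302.00
  $3,584.40 + 31.41% × ($26,302.00 − $18,800.00) = $3,584.40 + 31.41% × $7,502.00 = $5,940.78
Canton Income Tax (Joint): taxable = $28,738.00 − 3×$812.00 = $26,302.00
  $1,293.60 + 28.7% × ($26,302.00 − $6,800.00) = $1,293.60 + 28.7% × $19,502.00 = $6,890.67
Difference: |$5,940.78 − $6,890.67| = $949.89 (higher under Joint)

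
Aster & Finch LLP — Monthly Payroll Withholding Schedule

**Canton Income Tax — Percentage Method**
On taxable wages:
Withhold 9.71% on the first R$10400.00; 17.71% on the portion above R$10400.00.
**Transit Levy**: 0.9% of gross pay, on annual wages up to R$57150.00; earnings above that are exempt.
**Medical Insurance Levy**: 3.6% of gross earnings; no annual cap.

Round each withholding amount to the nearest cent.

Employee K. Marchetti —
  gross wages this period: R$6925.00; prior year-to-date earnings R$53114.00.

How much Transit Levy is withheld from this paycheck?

R$36.32

Transit Levy: cap R$57150.00 − YTD R$53114.00 = R$4036.00 subject; 0.9% × R$4036.00 = R$36.32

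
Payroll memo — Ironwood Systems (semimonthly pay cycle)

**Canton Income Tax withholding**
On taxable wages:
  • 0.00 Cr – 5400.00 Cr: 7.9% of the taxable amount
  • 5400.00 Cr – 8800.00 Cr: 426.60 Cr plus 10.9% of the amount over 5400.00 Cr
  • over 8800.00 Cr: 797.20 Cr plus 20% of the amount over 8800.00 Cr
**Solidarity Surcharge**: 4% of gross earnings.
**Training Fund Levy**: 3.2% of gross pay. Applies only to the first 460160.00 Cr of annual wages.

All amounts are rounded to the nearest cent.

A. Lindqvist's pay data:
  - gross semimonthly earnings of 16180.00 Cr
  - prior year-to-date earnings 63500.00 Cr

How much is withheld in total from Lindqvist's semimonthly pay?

Canton Income Tax: taxable = 16180.00 Cr
  797.20 Cr + 20% × (16180.00 Cr − 8800.00 Cr) = 797.20 Cr + 20% × 7380.00 Cr = 2273.20 Cr
Solidarity Surcharge: 4% × 16180.00 Cr = 647.20 Cr
Training Fund Levy: 3.2% × 16180.00 Cr = 517.76 Cr
Total: 2273.20 Cr + 647.20 Cr + 517.76 Cr = 3438.16 Cr

3438.16 Cr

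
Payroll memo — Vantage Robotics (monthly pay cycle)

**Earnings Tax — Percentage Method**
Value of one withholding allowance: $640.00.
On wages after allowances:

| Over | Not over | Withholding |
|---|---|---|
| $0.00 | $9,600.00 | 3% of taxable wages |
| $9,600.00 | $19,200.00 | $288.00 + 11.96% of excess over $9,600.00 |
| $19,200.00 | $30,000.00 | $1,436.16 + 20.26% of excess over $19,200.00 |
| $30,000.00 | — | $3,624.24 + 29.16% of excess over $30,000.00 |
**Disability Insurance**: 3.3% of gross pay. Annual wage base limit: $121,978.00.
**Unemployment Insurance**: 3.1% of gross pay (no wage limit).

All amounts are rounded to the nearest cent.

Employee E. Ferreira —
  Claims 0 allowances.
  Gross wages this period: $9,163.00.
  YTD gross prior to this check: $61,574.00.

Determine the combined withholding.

Earnings Tax: taxable = $9,163.00
  3% × $9,163.00 = $274.89
Disability Insurance: 3.3% × $9,163.00 = $302.38
Unemployment Insurance: 3.1% × $9,163.00 = $284.05
Total: $274.89 + $302.38 + $284.05 = $861.32

$861.32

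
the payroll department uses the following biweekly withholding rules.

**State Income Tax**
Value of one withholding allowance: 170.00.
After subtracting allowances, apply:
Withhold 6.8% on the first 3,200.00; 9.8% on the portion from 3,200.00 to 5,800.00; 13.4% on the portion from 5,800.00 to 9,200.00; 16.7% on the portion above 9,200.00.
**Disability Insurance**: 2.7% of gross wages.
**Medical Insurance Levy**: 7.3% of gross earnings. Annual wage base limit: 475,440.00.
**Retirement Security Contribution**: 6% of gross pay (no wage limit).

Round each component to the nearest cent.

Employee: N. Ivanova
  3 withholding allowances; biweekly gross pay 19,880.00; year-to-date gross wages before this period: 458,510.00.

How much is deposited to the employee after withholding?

State Income Tax: taxable = 19,880.00 − 3×170.00 = 19,370.00
  928.00 + 16.7% × (19,370.00 − 9,200.00) = 928.00 + 16.7% × 10,170.00 = 2,626.39
Disability Insurance: 2.7% × 19,880.00 = 536.76
Medical Insurance Levy: cap 475,440.00 − YTD 458,510.00 = 16,930.00 subject; 7.3% × 16,930.00 = 1,235.89
Retirement Security Contribution: 6% × 19,880.00 = 1,192.80
Total withheld: 2,626.39 + 536.76 + 1,235.89 + 1,192.80 = 5,591.84
Net pay: 19,880.00 − 5,591.84 = 14,288.16

14,288.16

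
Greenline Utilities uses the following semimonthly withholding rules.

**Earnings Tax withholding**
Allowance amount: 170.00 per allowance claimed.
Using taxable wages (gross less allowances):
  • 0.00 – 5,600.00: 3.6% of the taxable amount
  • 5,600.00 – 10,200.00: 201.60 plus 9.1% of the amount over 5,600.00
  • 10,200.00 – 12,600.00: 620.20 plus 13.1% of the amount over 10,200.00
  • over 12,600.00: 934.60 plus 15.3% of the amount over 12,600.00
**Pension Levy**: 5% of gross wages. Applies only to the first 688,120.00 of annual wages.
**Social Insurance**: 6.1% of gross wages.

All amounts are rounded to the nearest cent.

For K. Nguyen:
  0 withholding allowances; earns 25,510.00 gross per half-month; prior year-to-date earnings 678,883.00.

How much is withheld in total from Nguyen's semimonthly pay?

4,927.79

Earnings Tax: taxable = 25,510.00
  934.60 + 15.3% × (25,510.00 − 12,600.00) = 934.60 + 15.3% × 12,910.00 = 2,909.83
Pension Levy: cap 688,120.00 − YTD 678,883.00 = 9,237.00 subject; 5% × 9,237.00 = 461.85
Social Insurance: 6.1% × 25,510.00 = 1,556.11
Total: 2,909.83 + 461.85 + 1,556.11 = 4,927.79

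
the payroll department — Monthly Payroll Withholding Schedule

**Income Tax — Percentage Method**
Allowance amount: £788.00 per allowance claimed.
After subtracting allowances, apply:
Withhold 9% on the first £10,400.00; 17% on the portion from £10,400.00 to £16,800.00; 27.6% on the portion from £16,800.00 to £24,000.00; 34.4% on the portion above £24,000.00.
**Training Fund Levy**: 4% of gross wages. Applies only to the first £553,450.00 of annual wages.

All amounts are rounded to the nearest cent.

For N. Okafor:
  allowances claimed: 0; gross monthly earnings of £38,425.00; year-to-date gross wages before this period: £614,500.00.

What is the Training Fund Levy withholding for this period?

Training Fund Levy: YTD £614,500.00 ≥ cap £553,450.00 → £0.00

£0.00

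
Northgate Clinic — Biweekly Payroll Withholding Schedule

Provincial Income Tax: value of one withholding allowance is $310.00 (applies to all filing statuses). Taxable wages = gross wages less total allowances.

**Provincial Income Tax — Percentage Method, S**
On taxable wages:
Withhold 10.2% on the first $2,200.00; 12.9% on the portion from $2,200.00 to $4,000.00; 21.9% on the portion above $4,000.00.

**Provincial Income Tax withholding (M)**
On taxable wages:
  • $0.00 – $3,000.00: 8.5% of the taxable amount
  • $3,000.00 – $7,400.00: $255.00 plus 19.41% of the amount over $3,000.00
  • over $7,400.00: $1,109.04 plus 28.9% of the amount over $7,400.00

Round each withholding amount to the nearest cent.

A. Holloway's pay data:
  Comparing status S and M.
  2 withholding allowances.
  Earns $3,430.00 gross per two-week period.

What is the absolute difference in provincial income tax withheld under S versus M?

$64.24

Provincial Income Tax (S): taxable = $3,430.00 − 2×$310.00 = $2,810.00
  $224.40 + 12.9% × ($2,810.00 − $2,200.00) = $224.40 + 12.9% × $610.00 = $303.09
Provincial Income Tax (M): taxable = $3,430.00 − 2×$310.00 = $2,810.00
  8.5% × $2,810.00 = $238.85
Difference: |$303.09 − $238.85| = $64.24 (higher under S)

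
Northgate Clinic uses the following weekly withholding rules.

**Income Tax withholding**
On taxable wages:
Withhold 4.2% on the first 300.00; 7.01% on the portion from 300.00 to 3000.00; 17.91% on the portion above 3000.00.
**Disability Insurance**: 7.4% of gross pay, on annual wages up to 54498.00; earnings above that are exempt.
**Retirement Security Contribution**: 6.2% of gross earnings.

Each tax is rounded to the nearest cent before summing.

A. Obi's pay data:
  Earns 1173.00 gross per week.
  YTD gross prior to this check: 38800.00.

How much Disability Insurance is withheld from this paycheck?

Disability Insurance: 7.4% × 1173.00 = 86.80

86.80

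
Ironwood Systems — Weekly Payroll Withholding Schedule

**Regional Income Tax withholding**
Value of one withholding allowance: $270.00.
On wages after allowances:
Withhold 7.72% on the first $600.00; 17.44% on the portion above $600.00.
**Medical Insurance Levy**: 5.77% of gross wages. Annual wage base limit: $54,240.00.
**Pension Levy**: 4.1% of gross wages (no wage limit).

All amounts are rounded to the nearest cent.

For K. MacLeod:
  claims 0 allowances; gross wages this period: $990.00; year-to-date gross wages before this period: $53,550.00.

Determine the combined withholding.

Regional Income Tax: taxable = $990.00
  $46.32 + 17.44% × ($990.00 − $600.00) = $46.32 + 17.44% × $390.00 = $114.34
Medical Insurance Levy: cap $54,240.00 − YTD $53,550.00 = $690.00 subject; 5.77% × $690.00 = $39.81
Pension Levy: 4.1% × $990.00 = $40.59
Total: $114.34 + $39.81 + $40.59 = $194.74

$194.74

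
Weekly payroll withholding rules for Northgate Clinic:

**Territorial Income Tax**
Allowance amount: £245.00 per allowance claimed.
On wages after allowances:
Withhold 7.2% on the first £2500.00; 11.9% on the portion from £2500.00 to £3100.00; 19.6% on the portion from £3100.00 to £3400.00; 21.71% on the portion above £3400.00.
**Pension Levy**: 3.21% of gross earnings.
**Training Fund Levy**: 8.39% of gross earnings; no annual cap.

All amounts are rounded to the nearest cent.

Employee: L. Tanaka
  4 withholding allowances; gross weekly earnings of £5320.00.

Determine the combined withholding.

£1131.39

Territorial Income Tax: taxable = £5320.00 − 4×£245.00 = £4340.00
  £310.20 + 21.71% × (£4340.00 − £3400.00) = £310.20 + 21.71% × £940.00 = £514.27
Pension Levy: 3.21% × £5320.00 = £170.77
Training Fund Levy: 8.39% × £5320.00 = £446.35
Total: £514.27 + £170.77 + £446.35 = £1131.39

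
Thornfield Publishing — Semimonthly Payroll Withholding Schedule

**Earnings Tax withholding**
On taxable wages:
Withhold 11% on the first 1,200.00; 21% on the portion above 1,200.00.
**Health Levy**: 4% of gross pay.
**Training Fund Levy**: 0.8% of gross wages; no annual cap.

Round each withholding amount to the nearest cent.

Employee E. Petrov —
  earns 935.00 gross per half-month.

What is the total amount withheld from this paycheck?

Earnings Tax: taxable = 935.00
  11% × 935.00 = 102.85
Health Levy: 4% × 935.00 = 37.40
Training Fund Levy: 0.8% × 935.00 = 7.48
Total: 102.85 + 37.40 + 7.48 = 147.73

147.73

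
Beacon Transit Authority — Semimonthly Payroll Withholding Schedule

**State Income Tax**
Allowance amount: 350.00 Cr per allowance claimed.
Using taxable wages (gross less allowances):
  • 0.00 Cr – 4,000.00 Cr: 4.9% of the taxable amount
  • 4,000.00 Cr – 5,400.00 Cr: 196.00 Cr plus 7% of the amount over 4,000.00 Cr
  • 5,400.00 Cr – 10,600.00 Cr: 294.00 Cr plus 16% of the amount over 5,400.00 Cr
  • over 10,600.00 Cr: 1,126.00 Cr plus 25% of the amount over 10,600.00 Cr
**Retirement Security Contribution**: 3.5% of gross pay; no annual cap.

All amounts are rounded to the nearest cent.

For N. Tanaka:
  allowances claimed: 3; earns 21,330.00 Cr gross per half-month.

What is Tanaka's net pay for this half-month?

17,037.45 Cr

State Income Tax: taxable = 21,330.00 Cr − 3×350.00 Cr = 20,280.00 Cr
  1,126.00 Cr + 25% × (20,280.00 Cr − 10,600.00 Cr) = 1,126.00 Cr + 25% × 9,680.00 Cr = 3,546.00 Cr
Retirement Security Contribution: 3.5% × 21,330.00 Cr = 746.55 Cr
Total withheld: 3,546.00 Cr + 746.55 Cr = 4,292.55 Cr
Net pay: 21,330.00 Cr − 4,292.55 Cr = 17,037.45 Cr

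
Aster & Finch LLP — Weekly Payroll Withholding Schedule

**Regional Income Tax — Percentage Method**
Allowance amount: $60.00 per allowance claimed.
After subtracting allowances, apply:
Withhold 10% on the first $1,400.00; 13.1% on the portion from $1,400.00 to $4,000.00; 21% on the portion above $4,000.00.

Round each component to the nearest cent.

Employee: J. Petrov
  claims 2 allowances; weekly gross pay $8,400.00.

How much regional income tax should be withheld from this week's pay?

$1,379.40

Regional Income Tax: taxable = $8,400.00 − 2×$60.00 = $8,280.00
  $480.60 + 21% × ($8,280.00 − $4,000.00) = $480.60 + 21% × $4,280.00 = $1,379.40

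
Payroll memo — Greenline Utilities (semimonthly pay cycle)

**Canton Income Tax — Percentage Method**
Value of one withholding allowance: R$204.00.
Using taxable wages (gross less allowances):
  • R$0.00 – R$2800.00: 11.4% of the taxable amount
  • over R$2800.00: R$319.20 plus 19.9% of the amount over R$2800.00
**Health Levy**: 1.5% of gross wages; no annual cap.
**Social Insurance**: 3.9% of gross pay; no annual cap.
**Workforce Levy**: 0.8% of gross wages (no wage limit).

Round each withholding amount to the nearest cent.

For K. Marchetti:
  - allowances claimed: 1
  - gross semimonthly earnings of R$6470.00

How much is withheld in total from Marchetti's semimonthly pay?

Canton Income Tax: taxable = R$6470.00 − 1×R$204.00 = R$6266.00
  R$319.20 + 19.9% × (R$6266.00 − R$2800.00) = R$319.20 + 19.9% × R$3466.00 = R$1008.93
Health Levy: 1.5% × R$6470.00 = R$97.05
Social Insurance: 3.9% × R$6470.00 = R$252.33
Workforce Levy: 0.8% × R$6470.00 = R$51.76
Total: R$1008.93 + R$97.05 + R$252.33 + R$51.76 = R$1410.07

R$1410.07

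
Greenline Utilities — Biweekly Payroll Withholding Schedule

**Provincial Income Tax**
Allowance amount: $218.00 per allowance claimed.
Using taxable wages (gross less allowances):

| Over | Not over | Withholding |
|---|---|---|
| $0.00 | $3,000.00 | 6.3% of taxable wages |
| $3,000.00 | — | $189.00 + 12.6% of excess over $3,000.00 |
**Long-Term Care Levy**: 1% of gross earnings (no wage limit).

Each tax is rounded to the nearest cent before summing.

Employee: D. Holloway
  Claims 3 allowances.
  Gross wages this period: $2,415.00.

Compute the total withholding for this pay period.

Provincial Income Tax: taxable = $2,415.00 − 3×$218.00 = $1,761.00
  6.3% × $1,761.00 = $110.94
Long-Term Care Levy: 1% × $2,415.00 = $24.15
Total: $110.94 + $24.15 = $135.09

$135.09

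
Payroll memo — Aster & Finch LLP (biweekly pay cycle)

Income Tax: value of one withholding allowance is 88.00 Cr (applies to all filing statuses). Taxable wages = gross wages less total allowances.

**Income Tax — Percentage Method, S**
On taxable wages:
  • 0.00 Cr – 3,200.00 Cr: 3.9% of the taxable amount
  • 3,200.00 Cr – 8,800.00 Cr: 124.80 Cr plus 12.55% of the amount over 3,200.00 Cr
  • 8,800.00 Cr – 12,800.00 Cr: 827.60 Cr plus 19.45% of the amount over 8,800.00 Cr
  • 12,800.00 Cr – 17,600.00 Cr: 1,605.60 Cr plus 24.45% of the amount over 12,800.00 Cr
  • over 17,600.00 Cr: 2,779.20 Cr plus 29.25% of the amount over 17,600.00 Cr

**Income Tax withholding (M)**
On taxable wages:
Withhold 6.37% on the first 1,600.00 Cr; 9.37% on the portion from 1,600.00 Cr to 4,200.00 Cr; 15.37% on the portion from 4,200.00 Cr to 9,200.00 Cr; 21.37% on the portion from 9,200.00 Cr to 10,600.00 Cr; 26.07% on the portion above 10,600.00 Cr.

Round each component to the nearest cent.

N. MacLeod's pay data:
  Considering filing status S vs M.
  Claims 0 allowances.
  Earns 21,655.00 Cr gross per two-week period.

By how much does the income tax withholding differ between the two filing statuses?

329.97 Cr

Income Tax (S): taxable = 21,655.00 Cr
  2,779.20 Cr + 29.25% × (21,655.00 Cr − 17,600.00 Cr) = 2,779.20 Cr + 29.25% × 4,055.00 Cr = 3,965.29 Cr
Income Tax (M): taxable = 21,655.00 Cr
  1,413.22 Cr + 26.07% × (21,655.00 Cr − 10,600.00 Cr) = 1,413.22 Cr + 26.07% × 11,055.00 Cr = 4,295.26 Cr
Difference: |3,965.29 Cr − 4,295.26 Cr| = 329.97 Cr (higher under M)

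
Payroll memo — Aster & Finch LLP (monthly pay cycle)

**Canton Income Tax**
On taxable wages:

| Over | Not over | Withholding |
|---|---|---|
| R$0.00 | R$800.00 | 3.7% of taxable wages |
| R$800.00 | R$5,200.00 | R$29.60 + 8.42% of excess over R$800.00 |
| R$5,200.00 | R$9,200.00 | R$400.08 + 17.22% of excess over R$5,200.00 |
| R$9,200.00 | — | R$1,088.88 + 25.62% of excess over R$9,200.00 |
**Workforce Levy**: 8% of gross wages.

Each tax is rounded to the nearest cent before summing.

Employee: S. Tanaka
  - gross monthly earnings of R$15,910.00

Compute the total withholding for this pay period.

Canton Income Tax: taxable = R$15,910.00
  R$1,088.88 + 25.62% × (R$15,910.00 − R$9,200.00) = R$1,088.88 + 25.62% × R$6,710.00 = R$2,807.98
Workforce Levy: 8% × R$15,910.00 = R$1,272.80
Total: R$2,807.98 + R$1,272.80 = R$4,080.78

R$4,080.78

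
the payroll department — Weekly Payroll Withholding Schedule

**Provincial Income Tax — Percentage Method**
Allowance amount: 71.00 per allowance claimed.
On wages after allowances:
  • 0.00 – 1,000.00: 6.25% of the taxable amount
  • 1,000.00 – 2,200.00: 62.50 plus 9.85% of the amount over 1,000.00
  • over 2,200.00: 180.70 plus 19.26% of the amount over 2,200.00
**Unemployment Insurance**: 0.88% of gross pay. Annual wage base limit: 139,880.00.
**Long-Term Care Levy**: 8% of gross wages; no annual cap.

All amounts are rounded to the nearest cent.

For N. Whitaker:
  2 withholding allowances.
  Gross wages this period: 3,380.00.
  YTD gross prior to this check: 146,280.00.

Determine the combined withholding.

651.02

Provincial Income Tax: taxable = 3,380.00 − 2×71.00 = 3,238.00
  180.70 + 19.26% × (3,238.00 − 2,200.00) = 180.70 + 19.26% × 1,038.00 = 380.62
Unemployment Insurance: YTD 146,280.00 ≥ cap 139,880.00 → 0.00
Long-Term Care Levy: 8% × 3,380.00 = 270.40
Total: 380.62 + 0.00 + 270.40 = 651.02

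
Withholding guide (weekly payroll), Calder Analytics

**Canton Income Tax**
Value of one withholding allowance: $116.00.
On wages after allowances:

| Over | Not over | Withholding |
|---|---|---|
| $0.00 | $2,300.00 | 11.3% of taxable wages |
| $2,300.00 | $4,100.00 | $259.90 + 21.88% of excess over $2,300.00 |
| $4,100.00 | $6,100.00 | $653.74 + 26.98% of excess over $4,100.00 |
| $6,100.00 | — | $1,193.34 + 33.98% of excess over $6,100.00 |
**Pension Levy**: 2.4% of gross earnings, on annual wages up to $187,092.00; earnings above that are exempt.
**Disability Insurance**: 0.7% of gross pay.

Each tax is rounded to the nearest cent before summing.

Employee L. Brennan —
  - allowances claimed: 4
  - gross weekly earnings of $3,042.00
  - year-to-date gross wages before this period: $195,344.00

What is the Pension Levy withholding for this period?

$0.00

Pension Levy: YTD $195,344.00 ≥ cap $187,092.00 → $0.00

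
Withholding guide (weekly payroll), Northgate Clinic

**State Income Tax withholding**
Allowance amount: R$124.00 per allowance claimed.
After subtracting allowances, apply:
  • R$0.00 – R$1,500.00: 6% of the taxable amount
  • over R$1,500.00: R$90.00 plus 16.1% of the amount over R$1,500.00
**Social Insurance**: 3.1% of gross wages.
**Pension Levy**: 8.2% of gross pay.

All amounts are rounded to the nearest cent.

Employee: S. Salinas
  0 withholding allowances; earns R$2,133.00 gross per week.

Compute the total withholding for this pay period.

R$432.94

State Income Tax: taxable = R$2,133.00
  R$90.00 + 16.1% × (R$2,133.00 − R$1,500.00) = R$90.00 + 16.1% × R$633.00 = R$191.91
Social Insurance: 3.1% × R$2,133.00 = R$66.12
Pension Levy: 8.2% × R$2,133.00 = R$174.91
Total: R$191.91 + R$66.12 + R$174.91 = R$432.94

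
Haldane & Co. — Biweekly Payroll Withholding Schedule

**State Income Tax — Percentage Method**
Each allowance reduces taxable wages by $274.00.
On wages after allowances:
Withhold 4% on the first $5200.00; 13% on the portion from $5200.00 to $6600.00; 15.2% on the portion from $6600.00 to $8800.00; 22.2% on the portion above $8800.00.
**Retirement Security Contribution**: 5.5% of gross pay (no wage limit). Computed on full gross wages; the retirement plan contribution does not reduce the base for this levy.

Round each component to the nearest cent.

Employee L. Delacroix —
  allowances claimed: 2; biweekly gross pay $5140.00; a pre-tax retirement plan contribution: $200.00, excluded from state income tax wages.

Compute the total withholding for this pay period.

$458.38

State Income Tax: taxable = $5140.00 − $200.00 − 2×$274.00 = $4392.00
  4% × $4392.00 = $175.68
Retirement Security Contribution: 5.5% × $5140.00 = $282.70
Total: $175.68 + $282.70 = $458.38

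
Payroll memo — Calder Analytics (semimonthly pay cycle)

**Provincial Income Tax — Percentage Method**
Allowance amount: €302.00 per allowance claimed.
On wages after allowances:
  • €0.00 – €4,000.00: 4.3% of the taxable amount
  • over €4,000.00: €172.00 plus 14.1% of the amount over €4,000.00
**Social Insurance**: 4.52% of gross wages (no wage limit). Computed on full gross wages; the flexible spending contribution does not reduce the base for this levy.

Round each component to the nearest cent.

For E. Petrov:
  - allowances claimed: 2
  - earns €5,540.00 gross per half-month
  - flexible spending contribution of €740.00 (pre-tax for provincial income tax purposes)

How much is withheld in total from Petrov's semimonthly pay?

Provincial Income Tax: taxable = €5,540.00 − €740.00 − 2×€302.00 = €4,196.00
  €172.00 + 14.1% × (€4,196.00 − €4,000.00) = €172.00 + 14.1% × €196.00 = €199.64
Social Insurance: 4.52% × €5,540.00 = €250.41
Total: €199.64 + €250.41 = €450.05

€450.05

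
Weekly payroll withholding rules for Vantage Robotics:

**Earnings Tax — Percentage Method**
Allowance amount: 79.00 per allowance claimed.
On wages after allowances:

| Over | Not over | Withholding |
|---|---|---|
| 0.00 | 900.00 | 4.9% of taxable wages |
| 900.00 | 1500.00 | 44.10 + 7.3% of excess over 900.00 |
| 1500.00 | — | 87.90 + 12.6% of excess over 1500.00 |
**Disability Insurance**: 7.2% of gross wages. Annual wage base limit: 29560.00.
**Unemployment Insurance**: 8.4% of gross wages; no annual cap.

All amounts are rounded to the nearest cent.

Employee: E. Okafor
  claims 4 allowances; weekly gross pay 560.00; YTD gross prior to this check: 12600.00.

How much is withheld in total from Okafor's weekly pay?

Earnings Tax: taxable = 560.00 − 4×79.00 = 244.00
  4.9% × 244.00 = 11.96
Disability Insurance: 7.2% × 560.00 = 40.32
Unemployment Insurance: 8.4% × 560.00 = 47.04
Total: 11.96 + 40.32 + 47.04 = 99.32

99.32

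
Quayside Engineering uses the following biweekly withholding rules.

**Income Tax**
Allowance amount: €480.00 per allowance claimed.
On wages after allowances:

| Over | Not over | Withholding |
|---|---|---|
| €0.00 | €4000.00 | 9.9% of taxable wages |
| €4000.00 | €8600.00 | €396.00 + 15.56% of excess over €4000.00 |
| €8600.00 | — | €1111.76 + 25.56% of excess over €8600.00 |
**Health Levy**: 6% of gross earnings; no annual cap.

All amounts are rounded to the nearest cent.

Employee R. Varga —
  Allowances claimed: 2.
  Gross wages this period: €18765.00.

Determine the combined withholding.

€4590.46

Income Tax: taxable = €18765.00 − 2×€480.00 = €17805.00
  €1111.76 + 25.56% × (€17805.00 − €8600.00) = €1111.76 + 25.56% × €9205.00 = €3464.56
Health Levy: 6% × €18765.00 = €1125.90
Total: €3464.56 + €1125.90 = €4590.46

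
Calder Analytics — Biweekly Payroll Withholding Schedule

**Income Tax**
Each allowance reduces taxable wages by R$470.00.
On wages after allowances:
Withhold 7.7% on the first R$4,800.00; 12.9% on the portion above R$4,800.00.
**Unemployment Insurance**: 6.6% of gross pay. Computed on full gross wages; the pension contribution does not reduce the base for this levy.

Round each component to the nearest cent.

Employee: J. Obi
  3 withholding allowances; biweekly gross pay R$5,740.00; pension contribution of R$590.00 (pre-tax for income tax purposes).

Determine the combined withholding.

Income Tax: taxable = R$5,740.00 − R$590.00 − 3×R$470.00 = R$3,740.00
  7.7% × R$3,740.00 = R$287.98
Unemployment Insurance: 6.6% × R$5,740.00 = R$378.84
Total: R$287.98 + R$378.84 = R$666.82

R$666.82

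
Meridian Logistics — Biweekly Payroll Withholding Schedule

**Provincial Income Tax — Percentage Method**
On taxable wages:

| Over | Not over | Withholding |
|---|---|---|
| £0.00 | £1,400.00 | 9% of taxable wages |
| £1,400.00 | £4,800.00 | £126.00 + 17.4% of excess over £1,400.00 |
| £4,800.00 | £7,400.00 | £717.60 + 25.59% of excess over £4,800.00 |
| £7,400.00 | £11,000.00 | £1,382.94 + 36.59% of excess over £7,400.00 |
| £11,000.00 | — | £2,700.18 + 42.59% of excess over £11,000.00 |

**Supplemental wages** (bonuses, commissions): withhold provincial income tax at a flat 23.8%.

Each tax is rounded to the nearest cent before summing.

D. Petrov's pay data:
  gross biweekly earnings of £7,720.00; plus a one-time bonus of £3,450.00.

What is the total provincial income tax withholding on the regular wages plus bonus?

£2,321.13

Provincial Income Tax: taxable = £7,720.00
  £1,382.94 + 36.59% × (£7,720.00 − £7,400.00) = £1,382.94 + 36.59% × £320.00 = £1,500.03
Supplemental (23.8% flat on bonus): 23.8% × £3,450.00 = £821.10
Total provincial income tax: £1,500.03 + £821.10 = £2,321.13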